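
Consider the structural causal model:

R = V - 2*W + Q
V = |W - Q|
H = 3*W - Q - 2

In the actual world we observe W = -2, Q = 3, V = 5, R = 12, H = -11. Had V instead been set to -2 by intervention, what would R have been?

The intervention breaks the incoming arrows to V: V = |W - Q| no longer applies, and V = -2.
R = V - 2*W + Q  [with V=-2, W=-2, Q=3]  = 5

5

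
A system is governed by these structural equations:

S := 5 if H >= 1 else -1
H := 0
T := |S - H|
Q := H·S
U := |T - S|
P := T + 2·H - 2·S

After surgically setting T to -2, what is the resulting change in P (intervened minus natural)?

-3

Under do(T=-2), the mechanism T := |S - H| is discarded; T is fixed at -2.
S = 5 if H >= 1 else -1  [with H=0]  = -1
P = T + 2·H - 2·S  [with T=-2, H=0, S=-1]  = 0
Without intervention: S = 5 if H >= 1 else -1  [with H=0]  = -1; T = |S - H|  [with S=-1, H=0]  = 1; P = T + 2·H - 2·S  [with T=1, H=0, S=-1]  = 3.
Change = 0 − 3 = -3.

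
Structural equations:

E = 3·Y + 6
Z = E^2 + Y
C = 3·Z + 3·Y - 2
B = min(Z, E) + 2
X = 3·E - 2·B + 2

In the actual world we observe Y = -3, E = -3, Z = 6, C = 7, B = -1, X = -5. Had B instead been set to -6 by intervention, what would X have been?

5

The intervention breaks the incoming arrows to B: B = min(Z, E) + 2 no longer applies, and B = -6.
E = 3·Y + 6  [with Y=-3]  = -3
X = 3·E - 2·B + 2  [with E=-3, B=-6]  = 5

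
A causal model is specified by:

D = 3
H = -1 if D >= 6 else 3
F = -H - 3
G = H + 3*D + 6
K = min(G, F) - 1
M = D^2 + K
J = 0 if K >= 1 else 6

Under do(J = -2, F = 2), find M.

10

Setting J = -2, F = 2 by intervention discards those variables' equations.
H = -1 if D >= 6 else 3  [with D=3]  = 3
G = H + 3*D + 6  [with H=3, D=3]  = 18
K = min(G, F) - 1  [with G=18, F=2]  = 1
M = D^2 + K  [with D=3, K=1]  = 10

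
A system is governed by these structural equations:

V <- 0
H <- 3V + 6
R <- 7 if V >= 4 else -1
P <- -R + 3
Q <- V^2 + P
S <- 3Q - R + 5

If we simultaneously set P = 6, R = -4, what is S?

The joint intervention fixes P = 6, R = -4, removing each variable's own equation.
Q = V^2 + P  [with V=0, P=6]  = 6
S = 3Q - R + 5  [with Q=6, R=-4]  = 27

27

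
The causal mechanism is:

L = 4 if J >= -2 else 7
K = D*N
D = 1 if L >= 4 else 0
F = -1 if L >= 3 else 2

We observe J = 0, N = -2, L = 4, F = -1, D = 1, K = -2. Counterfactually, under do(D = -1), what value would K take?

2

The intervention breaks the incoming arrows to D: D = 1 if L >= 4 else 0 no longer applies, and D = -1.
K = D*N  [with D=-1, N=-2]  = 2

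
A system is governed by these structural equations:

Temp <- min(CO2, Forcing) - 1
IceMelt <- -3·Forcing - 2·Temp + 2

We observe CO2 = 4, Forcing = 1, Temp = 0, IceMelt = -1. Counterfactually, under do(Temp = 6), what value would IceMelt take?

The intervention breaks the incoming arrows to Temp: Temp <- min(CO2, Forcing) - 1 no longer applies, and Temp = 6.
IceMelt = -3·Forcing - 2·Temp + 2  [with Forcing=1, Temp=6]  = -13

-13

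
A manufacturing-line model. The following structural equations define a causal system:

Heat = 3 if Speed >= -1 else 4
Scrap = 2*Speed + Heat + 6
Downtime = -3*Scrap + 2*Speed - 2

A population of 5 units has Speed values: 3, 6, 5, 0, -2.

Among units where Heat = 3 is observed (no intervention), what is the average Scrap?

16

Conditioning on Heat=3 selects the 4 unit(s) with Speed ∈ {3, 6, 5, 0}. Their Scrap values: 15, 21, 19, 9. Mean = 16.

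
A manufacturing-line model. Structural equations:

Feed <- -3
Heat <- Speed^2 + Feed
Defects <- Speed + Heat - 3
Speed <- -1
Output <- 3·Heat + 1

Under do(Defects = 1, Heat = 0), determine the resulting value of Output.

1

The joint intervention fixes Defects = 1, Heat = 0, removing each variable's own equation.
Output = 3·Heat + 1  [with Heat=0]  = 1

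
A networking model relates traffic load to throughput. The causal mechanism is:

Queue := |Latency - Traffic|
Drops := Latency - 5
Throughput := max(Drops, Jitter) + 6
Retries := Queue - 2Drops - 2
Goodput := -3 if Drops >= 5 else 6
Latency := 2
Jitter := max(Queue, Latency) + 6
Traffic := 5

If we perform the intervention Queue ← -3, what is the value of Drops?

-3

The intervention breaks the incoming arrows to Queue: Queue := |Latency - Traffic| no longer applies, and Queue = -3.
Drops is not downstream of the intervention, so its value is determined by the original equations.
Drops = Latency - 5  [with Latency=2]  = -3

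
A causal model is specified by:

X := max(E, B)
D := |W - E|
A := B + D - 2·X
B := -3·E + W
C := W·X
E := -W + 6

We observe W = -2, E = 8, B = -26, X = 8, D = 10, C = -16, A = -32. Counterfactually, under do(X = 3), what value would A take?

The intervention breaks the incoming arrows to X: X := max(E, B) no longer applies, and X = 3.
E = -W + 6  [with W=-2]  = 8
B = -3·E + W  [with E=8, W=-2]  = -26
D = |W - E|  [with W=-2, E=8]  = 10
A = B + D - 2·X  [with B=-26, D=10, X=3]  = -22

-22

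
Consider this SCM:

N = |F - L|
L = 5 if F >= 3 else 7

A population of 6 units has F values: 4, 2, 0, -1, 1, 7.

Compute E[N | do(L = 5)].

3.5

do(L=5) breaks L's dependence on F. With L=5 fixed, N across the units is 1, 3, 5, 6, 4, 2, mean 3.5.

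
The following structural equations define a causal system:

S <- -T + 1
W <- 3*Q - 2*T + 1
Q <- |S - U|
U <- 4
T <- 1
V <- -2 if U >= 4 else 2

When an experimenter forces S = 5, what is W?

Under do(S=5), the mechanism S <- -T + 1 is discarded; S is fixed at 5.
Q = |S - U|  [with S=5, U=4]  = 1
W = 3*Q - 2*T + 1  [with Q=1, T=1]  = 2

2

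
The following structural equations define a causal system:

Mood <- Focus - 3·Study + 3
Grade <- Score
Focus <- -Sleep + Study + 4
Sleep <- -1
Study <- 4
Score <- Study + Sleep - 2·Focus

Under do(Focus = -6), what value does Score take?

15

The intervention breaks the incoming arrows to Focus: Focus <- -Sleep + Study + 4 no longer applies, and Focus = -6.
Score = Study + Sleep - 2·Focus  [with Study=4, Sleep=-1, Focus=-6]  = 15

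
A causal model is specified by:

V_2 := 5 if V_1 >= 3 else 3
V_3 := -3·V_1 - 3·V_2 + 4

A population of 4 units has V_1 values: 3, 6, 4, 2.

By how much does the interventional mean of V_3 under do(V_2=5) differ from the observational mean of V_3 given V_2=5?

The intervention sets V_2=5 in all 4 units regardless of V_1. Recomputing V_3 per unit gives -20, -29, -23, -17; average -22.25.
Conditioning on V_2=5 selects the 3 unit(s) with V_1 ∈ {3, 6, 4}. Their V_3 values: -20, -29, -23. Mean = -24.
Difference = -22.25 − (-24) = 1.75.

1.75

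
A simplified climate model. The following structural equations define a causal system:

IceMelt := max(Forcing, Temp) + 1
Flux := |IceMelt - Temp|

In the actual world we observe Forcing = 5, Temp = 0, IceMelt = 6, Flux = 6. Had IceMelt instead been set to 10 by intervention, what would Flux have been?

The intervention breaks the incoming arrows to IceMelt: IceMelt := max(Forcing, Temp) + 1 no longer applies, and IceMelt = 10.
Flux = |IceMelt - Temp|  [with IceMelt=10, Temp=0]  = 10

10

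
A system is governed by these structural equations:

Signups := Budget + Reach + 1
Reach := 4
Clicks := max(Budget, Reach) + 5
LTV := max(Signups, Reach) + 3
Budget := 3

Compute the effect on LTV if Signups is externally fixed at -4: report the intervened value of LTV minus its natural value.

-4

Intervening sets Signups = -4 and removes its equation (Signups := Budget + Reach + 1).
LTV = max(Signups, Reach) + 3  [with Signups=-4, Reach=4]  = 7
Without intervention: Signups = Budget + Reach + 1  [with Budget=3, Reach=4]  = 8; LTV = max(Signups, Reach) + 3  [with Signups=8, Reach=4]  = 11.
Change = 7 − 11 = -4.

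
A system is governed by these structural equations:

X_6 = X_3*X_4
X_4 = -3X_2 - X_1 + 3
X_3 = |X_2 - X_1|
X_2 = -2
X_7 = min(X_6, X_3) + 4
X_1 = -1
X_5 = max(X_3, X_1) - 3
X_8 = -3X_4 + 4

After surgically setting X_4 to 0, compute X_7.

4

The intervention breaks the incoming arrows to X_4: X_4 = -3X_2 - X_1 + 3 no longer applies, and X_4 = 0.
X_3 = |X_2 - X_1|  [with X_2=-2, X_1=-1]  = 1
X_6 = X_3*X_4  [with X_3=1, X_4=0]  = 0
X_7 = min(X_6, X_3) + 4  [with X_6=0, X_3=1]  = 4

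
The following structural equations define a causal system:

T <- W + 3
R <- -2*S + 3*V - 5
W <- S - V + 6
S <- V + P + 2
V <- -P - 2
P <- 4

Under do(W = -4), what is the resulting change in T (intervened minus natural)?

Under do(W=-4), the mechanism W <- S - V + 6 is discarded; W is fixed at -4.
T = W + 3  [with W=-4]  = -1
Without intervention: V = -P - 2  [with P=4]  = -6; S = V + P + 2  [with V=-6, P=4]  = 0; W = S - V + 6  [with S=0, V=-6]  = 12; T = W + 3  [with W=12]  = 15.
Change = -1 − 15 = -16.

-16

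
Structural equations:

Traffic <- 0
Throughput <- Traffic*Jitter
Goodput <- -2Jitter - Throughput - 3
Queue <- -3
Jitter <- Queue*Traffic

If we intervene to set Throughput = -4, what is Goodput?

Intervening sets Throughput = -4 and removes its equation (Throughput <- Traffic*Jitter).
Jitter = Queue*Traffic  [with Queue=-3, Traffic=0]  = 0
Goodput = -2Jitter - Throughput - 3  [with Jitter=0, Throughput=-4]  = 1

1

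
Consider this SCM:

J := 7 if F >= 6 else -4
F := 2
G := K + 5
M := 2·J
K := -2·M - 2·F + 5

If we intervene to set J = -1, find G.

do(J=-1) replaces the equation J := 7 if F >= 6 else -4 with the constant J = -1.
M = 2·J  [with J=-1]  = -2
K = -2·M - 2·F + 5  [with M=-2, F=2]  = 5
G = K + 5  [with K=5]  = 10

10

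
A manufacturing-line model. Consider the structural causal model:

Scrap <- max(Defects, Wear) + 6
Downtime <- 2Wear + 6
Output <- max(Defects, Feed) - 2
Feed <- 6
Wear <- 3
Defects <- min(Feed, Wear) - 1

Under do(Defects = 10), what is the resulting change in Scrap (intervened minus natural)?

The intervention breaks the incoming arrows to Defects: Defects <- min(Feed, Wear) - 1 no longer applies, and Defects = 10.
Scrap = max(Defects, Wear) + 6  [with Defects=10, Wear=3]  = 16
Without intervention: Defects = min(Feed, Wear) - 1  [with Feed=6, Wear=3]  = 2; Scrap = max(Defects, Wear) + 6  [with Defects=2, Wear=3]  = 9.
Change = 16 − 9 = 7.

7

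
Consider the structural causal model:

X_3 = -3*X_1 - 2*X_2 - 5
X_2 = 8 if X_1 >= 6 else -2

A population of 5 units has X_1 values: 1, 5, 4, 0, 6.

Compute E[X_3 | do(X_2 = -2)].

-10.6

Every unit gets X_2=-2 under the intervention. X_3 values become -4, -16, -13, -1, -19; E[X_3|do(X_2=-2)] = -10.6.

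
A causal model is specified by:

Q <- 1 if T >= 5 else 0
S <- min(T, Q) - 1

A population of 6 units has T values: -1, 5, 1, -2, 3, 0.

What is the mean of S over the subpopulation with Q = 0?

E[S|Q=0] averages over only the 5 units with Q=0 (T = -1, 1, -2, 3, 0): S = -2, -1, -3, -1, -1, mean -1.6.

-1.6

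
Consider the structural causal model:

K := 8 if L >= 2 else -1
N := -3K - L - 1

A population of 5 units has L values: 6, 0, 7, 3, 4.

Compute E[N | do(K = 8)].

-29

do(K=8) breaks K's dependence on L. With K=8 fixed, N across the units is -31, -25, -32, -28, -29, mean -29.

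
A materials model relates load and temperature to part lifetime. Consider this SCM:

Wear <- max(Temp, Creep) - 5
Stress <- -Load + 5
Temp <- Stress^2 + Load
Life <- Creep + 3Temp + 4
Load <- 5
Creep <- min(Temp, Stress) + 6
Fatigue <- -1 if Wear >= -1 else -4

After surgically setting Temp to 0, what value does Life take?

The intervention breaks the incoming arrows to Temp: Temp <- Stress^2 + Load no longer applies, and Temp = 0.
Stress = -Load + 5  [with Load=5]  = 0
Creep = min(Temp, Stress) + 6  [with Temp=0, Stress=0]  = 6
Life = Creep + 3Temp + 4  [with Creep=6, Temp=0]  = 10

10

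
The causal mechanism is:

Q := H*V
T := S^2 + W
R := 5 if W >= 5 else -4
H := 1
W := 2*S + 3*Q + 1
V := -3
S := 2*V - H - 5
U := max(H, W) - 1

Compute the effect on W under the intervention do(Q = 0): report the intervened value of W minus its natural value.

9

do(Q=0) replaces the equation Q := H*V with the constant Q = 0.
S = 2*V - H - 5  [with V=-3, H=1]  = -12
W = 2*S + 3*Q + 1  [with S=-12, Q=0]  = -23
Without intervention: Q = H*V  [with H=1, V=-3]  = -3; S = 2*V - H - 5  [with V=-3, H=1]  = -12; W = 2*S + 3*Q + 1  [with S=-12, Q=-3]  = -32.
Change = -23 − (-32) = 9.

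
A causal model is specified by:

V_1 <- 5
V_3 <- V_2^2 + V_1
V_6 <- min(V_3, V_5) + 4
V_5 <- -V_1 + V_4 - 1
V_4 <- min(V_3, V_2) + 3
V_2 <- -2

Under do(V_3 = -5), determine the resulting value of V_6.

The intervention breaks the incoming arrows to V_3: V_3 <- V_2^2 + V_1 no longer applies, and V_3 = -5.
V_4 = min(V_3, V_2) + 3  [with V_3=-5, V_2=-2]  = -2
V_5 = -V_1 + V_4 - 1  [with V_1=5, V_4=-2]  = -8
V_6 = min(V_3, V_5) + 4  [with V_3=-5, V_5=-8]  = -4

-4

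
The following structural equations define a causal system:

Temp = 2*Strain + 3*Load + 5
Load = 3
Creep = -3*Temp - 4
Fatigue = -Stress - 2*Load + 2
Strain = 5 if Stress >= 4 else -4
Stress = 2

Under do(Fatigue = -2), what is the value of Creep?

-22

do(Fatigue=-2) replaces the equation Fatigue = -Stress - 2*Load + 2 with the constant Fatigue = -2.
Since Creep is not a descendant of the intervened variable, it is unaffected.
Strain = 5 if Stress >= 4 else -4  [with Stress=2]  = -4
Temp = 2*Strain + 3*Load + 5  [with Strain=-4, Load=3]  = 6
Creep = -3*Temp - 4  [with Temp=6]  = -22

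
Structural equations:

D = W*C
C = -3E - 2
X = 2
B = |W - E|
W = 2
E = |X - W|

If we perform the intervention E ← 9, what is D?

The intervention breaks the incoming arrows to E: E = |X - W| no longer applies, and E = 9.
C = -3E - 2  [with E=9]  = -29
D = W*C  [with W=2, C=-29]  = -58

-58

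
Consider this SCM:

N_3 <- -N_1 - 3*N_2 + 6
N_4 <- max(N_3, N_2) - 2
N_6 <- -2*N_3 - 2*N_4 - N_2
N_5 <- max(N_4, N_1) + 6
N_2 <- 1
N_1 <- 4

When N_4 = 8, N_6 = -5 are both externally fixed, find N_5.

14

Setting N_4 = 8, N_6 = -5 by intervention discards those variables' equations.
N_5 = max(N_4, N_1) + 6  [with N_4=8, N_1=4]  = 14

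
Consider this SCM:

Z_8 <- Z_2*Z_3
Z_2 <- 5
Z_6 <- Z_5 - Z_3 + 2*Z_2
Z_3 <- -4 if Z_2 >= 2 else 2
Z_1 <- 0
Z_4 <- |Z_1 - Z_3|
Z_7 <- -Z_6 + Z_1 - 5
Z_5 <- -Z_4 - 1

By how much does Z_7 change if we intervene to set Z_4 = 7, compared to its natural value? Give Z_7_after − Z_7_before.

The intervention breaks the incoming arrows to Z_4: Z_4 <- |Z_1 - Z_3| no longer applies, and Z_4 = 7.
Z_3 = -4 if Z_2 >= 2 else 2  [with Z_2=5]  = -4
Z_5 = -Z_4 - 1  [with Z_4=7]  = -8
Z_6 = Z_5 - Z_3 + 2*Z_2  [with Z_5=-8, Z_3=-4, Z_2=5]  = 6
Z_7 = -Z_6 + Z_1 - 5  [with Z_6=6, Z_1=0]  = -11
Without intervention: Z_3 = -4 if Z_2 >= 2 else 2  [with Z_2=5]  = -4; Z_4 = |Z_1 - Z_3|  [with Z_1=0, Z_3=-4]  = 4; Z_5 = -Z_4 - 1  [with Z_4=4]  = -5; Z_6 = Z_5 - Z_3 + 2*Z_2  [with Z_5=-5, Z_3=-4, Z_2=5]  = 9; Z_7 = -Z_6 + Z_1 - 5  [with Z_6=9, Z_1=0]  = -14.
Change = -11 − (-14) = 3.

3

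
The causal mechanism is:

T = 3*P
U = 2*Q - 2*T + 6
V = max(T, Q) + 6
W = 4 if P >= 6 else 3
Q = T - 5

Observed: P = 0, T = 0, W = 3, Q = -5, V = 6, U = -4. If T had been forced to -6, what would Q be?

Under do(T=-6), the mechanism T = 3*P is discarded; T is fixed at -6.
Q = T - 5  [with T=-6]  = -11

-11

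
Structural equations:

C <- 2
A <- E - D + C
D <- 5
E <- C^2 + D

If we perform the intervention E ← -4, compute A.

The intervention breaks the incoming arrows to E: E <- C^2 + D no longer applies, and E = -4.
A = E - D + C  [with E=-4, D=5, C=2]  = -7

-7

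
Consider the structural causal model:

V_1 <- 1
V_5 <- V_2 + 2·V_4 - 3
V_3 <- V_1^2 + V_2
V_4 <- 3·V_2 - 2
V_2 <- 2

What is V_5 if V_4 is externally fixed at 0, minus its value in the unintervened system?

Intervening sets V_4 = 0 and removes its equation (V_4 <- 3·V_2 - 2).
V_5 = V_2 + 2·V_4 - 3  [with V_2=2, V_4=0]  = -1
Without intervention: V_4 = 3·V_2 - 2  [with V_2=2]  = 4; V_5 = V_2 + 2·V_4 - 3  [with V_2=2, V_4=4]  = 7.
Change = -1 − 7 = -8.

-8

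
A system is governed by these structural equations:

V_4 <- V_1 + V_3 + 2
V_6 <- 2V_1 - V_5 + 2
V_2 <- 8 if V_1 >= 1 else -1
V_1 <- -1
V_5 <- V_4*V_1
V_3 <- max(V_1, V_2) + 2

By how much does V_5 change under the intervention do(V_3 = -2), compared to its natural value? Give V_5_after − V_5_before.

do(V_3=-2) replaces the equation V_3 <- max(V_1, V_2) + 2 with the constant V_3 = -2.
V_4 = V_1 + V_3 + 2  [with V_1=-1, V_3=-2]  = -1
V_5 = V_4*V_1  [with V_4=-1, V_1=-1]  = 1
Without intervention: V_2 = 8 if V_1 >= 1 else -1  [with V_1=-1]  = -1; V_3 = max(V_1, V_2) + 2  [with V_1=-1, V_2=-1]  = 1; V_4 = V_1 + V_3 + 2  [with V_1=-1, V_3=1]  = 2; V_5 = V_4*V_1  [with V_4=2, V_1=-1]  = -2.
Change = 1 − (-2) = 3.

3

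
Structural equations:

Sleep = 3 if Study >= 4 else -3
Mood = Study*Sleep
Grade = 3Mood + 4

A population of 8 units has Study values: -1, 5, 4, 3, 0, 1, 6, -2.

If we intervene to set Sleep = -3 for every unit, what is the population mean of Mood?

The intervention sets Sleep=-3 in all 8 units regardless of Study. Recomputing Mood per unit gives 3, -15, -12, -9, 0, -3, -18, 6; average -6.

-6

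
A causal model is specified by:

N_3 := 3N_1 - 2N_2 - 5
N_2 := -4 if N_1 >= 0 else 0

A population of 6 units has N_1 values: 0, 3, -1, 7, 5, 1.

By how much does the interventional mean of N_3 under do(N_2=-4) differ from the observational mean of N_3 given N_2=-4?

-2.1

Under do(N_2=-4), N_2's equation is replaced by N_2=-4 for every unit. Per-unit N_3: 3, 12, 0, 24, 18, 6. Mean = 10.5.
Conditioning on N_2=-4 selects the 5 unit(s) with N_1 ∈ {0, 3, 7, 5, 1}. Their N_3 values: 3, 12, 24, 18, 6. Mean = 12.6.
Difference = 10.5 − 12.6 = -2.1.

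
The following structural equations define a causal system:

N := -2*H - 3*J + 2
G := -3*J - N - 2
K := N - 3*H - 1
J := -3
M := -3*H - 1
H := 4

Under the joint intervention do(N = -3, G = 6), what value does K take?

Setting N = -3, G = 6 by intervention discards those variables' equations.
K = N - 3*H - 1  [with N=-3, H=4]  = -16

-16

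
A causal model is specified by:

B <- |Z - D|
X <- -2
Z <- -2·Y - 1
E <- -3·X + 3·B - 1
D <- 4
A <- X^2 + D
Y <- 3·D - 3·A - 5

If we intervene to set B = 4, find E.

17

Intervening sets B = 4 and removes its equation (B <- |Z - D|).
E = -3·X + 3·B - 1  [with X=-2, B=4]  = 17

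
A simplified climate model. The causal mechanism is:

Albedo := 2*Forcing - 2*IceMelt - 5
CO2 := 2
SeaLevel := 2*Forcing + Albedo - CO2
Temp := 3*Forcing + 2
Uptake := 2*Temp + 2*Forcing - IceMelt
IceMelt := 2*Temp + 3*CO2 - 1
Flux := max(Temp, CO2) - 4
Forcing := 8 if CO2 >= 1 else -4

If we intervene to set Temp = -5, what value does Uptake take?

11

The intervention breaks the incoming arrows to Temp: Temp := 3*Forcing + 2 no longer applies, and Temp = -5.
Forcing = 8 if CO2 >= 1 else -4  [with CO2=2]  = 8
IceMelt = 2*Temp + 3*CO2 - 1  [with Temp=-5, CO2=2]  = -5
Uptake = 2*Temp + 2*Forcing - IceMelt  [with Temp=-5, Forcing=8, IceMelt=-5]  = 11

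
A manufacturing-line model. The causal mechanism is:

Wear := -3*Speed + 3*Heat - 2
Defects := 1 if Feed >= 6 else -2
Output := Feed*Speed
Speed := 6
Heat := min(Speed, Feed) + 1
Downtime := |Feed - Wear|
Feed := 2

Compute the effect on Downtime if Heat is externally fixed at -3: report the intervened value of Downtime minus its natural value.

The intervention breaks the incoming arrows to Heat: Heat := min(Speed, Feed) + 1 no longer applies, and Heat = -3.
Wear = -3*Speed + 3*Heat - 2  [with Speed=6, Heat=-3]  = -29
Downtime = |Feed - Wear|  [with Feed=2, Wear=-29]  = 31
Without intervention: Heat = min(Speed, Feed) + 1  [with Speed=6, Feed=2]  = 3; Wear = -3*Speed + 3*Heat - 2  [with Speed=6, Heat=3]  = -11; Downtime = |Feed - Wear|  [with Feed=2, Wear=-11]  = 13.
Change = 31 − 13 = 18.

18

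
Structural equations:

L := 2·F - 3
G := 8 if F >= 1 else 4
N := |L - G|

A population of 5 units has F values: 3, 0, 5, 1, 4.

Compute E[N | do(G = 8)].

The intervention sets G=8 in all 5 units regardless of F. Recomputing N per unit gives 5, 11, 1, 9, 3; average 5.8.

5.8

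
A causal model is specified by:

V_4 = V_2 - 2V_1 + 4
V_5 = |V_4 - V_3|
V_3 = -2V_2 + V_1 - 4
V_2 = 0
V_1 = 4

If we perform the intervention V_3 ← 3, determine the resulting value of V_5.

7

do(V_3=3) replaces the equation V_3 = -2V_2 + V_1 - 4 with the constant V_3 = 3.
V_4 = V_2 - 2V_1 + 4  [with V_2=0, V_1=4]  = -4
V_5 = |V_4 - V_3|  [with V_4=-4, V_3=3]  = 7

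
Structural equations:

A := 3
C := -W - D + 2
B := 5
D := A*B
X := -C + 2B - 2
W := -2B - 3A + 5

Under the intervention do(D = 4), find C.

12

Intervening sets D = 4 and removes its equation (D := A*B).
W = -2B - 3A + 5  [with B=5, A=3]  = -14
C = -W - D + 2  [with W=-14, D=4]  = 12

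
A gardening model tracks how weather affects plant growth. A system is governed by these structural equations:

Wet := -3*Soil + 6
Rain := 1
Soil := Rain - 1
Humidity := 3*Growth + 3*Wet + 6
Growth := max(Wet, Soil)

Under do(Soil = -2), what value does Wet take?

12

The intervention breaks the incoming arrows to Soil: Soil := Rain - 1 no longer applies, and Soil = -2.
Wet = -3*Soil + 6  [with Soil=-2]  = 12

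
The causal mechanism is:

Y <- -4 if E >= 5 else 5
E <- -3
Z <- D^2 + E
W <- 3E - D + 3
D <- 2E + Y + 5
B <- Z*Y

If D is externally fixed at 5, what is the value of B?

110

do(D=5) replaces the equation D <- 2E + Y + 5 with the constant D = 5.
Y = -4 if E >= 5 else 5  [with E=-3]  = 5
Z = D^2 + E  [with D=5, E=-3]  = 22
B = Z*Y  [with Z=22, Y=5]  = 110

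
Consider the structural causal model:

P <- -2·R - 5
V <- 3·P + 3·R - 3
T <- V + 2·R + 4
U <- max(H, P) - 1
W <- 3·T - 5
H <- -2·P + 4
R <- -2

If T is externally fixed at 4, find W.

7

Intervening sets T = 4 and removes its equation (T <- V + 2·R + 4).
W = 3·T - 5  [with T=4]  = 7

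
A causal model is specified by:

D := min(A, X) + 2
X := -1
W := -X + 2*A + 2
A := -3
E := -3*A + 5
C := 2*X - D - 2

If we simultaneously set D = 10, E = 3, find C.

-14

Setting D = 10, E = 3 by intervention discards those variables' equations.
C = 2*X - D - 2  [with X=-1, D=10]  = -14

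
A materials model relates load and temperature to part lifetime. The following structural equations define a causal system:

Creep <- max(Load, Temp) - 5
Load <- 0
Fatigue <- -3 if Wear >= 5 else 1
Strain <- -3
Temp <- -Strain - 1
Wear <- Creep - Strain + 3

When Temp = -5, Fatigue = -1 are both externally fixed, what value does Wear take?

1

The joint intervention fixes Temp = -5, Fatigue = -1, removing each variable's own equation.
Creep = max(Load, Temp) - 5  [with Load=0, Temp=-5]  = -5
Wear = Creep - Strain + 3  [with Creep=-5, Strain=-3]  = 1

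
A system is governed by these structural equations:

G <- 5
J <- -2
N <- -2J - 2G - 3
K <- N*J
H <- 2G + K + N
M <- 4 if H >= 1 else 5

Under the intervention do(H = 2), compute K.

The intervention breaks the incoming arrows to H: H <- 2G + K + N no longer applies, and H = 2.
Since K is not a descendant of the intervened variable, it is unaffected.
N = -2J - 2G - 3  [with J=-2, G=5]  = -9
K = N*J  [with N=-9, J=-2]  = 18

18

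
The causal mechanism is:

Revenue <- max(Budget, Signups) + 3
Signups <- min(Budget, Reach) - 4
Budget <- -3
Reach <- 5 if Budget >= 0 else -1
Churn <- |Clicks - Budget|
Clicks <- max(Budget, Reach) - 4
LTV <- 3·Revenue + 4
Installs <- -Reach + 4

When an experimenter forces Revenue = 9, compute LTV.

do(Revenue=9) replaces the equation Revenue <- max(Budget, Signups) + 3 with the constant Revenue = 9.
LTV = 3·Revenue + 4  [with Revenue=9]  = 31

31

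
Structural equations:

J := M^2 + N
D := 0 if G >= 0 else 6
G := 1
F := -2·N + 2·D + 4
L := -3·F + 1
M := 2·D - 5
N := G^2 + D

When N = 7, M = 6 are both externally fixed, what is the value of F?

-10

The joint intervention fixes N = 7, M = 6, removing each variable's own equation.
D = 0 if G >= 0 else 6  [with G=1]  = 0
F = -2·N + 2·D + 4  [with N=7, D=0]  = -10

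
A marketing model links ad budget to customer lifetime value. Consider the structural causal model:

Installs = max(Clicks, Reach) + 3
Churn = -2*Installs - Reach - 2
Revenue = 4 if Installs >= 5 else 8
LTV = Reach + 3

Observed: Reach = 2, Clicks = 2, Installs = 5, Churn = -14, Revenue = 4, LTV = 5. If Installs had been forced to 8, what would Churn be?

The intervention breaks the incoming arrows to Installs: Installs = max(Clicks, Reach) + 3 no longer applies, and Installs = 8.
Churn = -2*Installs - Reach - 2  [with Installs=8, Reach=2]  = -20

-20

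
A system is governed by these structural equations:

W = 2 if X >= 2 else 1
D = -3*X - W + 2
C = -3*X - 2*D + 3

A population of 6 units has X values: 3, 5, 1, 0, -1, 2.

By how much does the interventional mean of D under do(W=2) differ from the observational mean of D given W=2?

The intervention sets W=2 in all 6 units regardless of X. Recomputing D per unit gives -9, -15, -3, 0, 3, -6; average -5.
Conditioning on W=2 selects the 3 unit(s) with X ∈ {3, 5, 2}. Their D values: -9, -15, -6. Mean = -10.
Difference = -5 − (-10) = 5.

5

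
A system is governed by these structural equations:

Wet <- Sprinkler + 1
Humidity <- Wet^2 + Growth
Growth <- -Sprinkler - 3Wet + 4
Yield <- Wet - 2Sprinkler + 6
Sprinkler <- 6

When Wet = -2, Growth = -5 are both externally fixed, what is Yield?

Under do(Wet = -2, Growth = -5), each intervened variable's structural equation is replaced by its fixed value.
Yield = Wet - 2Sprinkler + 6  [with Wet=-2, Sprinkler=6]  = -8

-8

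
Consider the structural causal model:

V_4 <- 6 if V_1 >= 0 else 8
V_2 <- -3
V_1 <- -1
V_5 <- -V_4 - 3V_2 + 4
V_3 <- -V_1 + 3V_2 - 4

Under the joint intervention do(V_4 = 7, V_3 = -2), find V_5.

6

The joint intervention fixes V_4 = 7, V_3 = -2, removing each variable's own equation.
V_5 = -V_4 - 3V_2 + 4  [with V_4=7, V_2=-3]  = 6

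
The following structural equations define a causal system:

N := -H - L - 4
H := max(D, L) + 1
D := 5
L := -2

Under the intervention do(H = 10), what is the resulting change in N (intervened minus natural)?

-4

The intervention breaks the incoming arrows to H: H := max(D, L) + 1 no longer applies, and H = 10.
N = -H - L - 4  [with H=10, L=-2]  = -12
Without intervention: H = max(D, L) + 1  [with D=5, L=-2]  = 6; N = -H - L - 4  [with H=6, L=-2]  = -8.
Change = -12 − (-8) = -4.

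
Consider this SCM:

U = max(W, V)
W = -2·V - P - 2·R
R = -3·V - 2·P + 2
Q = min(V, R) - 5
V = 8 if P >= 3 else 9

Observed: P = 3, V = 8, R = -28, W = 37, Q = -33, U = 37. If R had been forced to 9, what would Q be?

do(R=9) replaces the equation R = -3·V - 2·P + 2 with the constant R = 9.
V = 8 if P >= 3 else 9  [with P=3]  = 8
Q = min(V, R) - 5  [with V=8, R=9]  = 3

3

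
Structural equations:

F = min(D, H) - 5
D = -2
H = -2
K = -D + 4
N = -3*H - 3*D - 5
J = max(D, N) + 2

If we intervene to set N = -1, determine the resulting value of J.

The intervention breaks the incoming arrows to N: N = -3*H - 3*D - 5 no longer applies, and N = -1.
J = max(D, N) + 2  [with D=-2, N=-1]  = 1

1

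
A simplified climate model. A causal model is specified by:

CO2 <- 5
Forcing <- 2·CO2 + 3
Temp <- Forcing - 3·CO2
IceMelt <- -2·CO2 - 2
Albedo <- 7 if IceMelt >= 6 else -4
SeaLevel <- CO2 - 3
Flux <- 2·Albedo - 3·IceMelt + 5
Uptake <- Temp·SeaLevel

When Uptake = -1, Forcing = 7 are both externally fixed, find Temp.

-8

Setting Uptake = -1, Forcing = 7 by intervention discards those variables' equations.
Temp = Forcing - 3·CO2  [with Forcing=7, CO2=5]  = -8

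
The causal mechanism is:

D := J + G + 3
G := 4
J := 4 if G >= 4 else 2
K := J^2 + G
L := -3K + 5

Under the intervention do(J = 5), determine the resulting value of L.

do(J=5) replaces the equation J := 4 if G >= 4 else 2 with the constant J = 5.
K = J^2 + G  [with J=5, G=4]  = 29
L = -3K + 5  [with K=29]  = -82

-82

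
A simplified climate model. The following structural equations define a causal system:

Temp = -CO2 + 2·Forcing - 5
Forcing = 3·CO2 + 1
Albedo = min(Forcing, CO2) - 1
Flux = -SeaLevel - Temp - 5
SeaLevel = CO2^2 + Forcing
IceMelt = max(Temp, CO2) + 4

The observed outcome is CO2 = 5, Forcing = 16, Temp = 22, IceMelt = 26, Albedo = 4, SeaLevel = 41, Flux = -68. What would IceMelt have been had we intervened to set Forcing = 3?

9

Under do(Forcing=3), the mechanism Forcing = 3·CO2 + 1 is discarded; Forcing is fixed at 3.
Temp = -CO2 + 2·Forcing - 5  [with CO2=5, Forcing=3]  = -4
IceMelt = max(Temp, CO2) + 4  [with Temp=-4, CO2=5]  = 9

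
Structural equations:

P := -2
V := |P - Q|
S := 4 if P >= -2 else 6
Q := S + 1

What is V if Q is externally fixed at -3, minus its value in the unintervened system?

-6

The intervention breaks the incoming arrows to Q: Q := S + 1 no longer applies, and Q = -3.
V = |P - Q|  [with P=-2, Q=-3]  = 1
Without intervention: S = 4 if P >= -2 else 6  [with P=-2]  = 4; Q = S + 1  [with S=4]  = 5; V = |P - Q|  [with P=-2, Q=5]  = 7.
Change = 1 − 7 = -6.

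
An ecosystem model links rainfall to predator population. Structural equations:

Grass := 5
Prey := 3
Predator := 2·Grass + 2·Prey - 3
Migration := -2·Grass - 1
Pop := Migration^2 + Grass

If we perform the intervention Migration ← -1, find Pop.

6

Intervening sets Migration = -1 and removes its equation (Migration := -2·Grass - 1).
Pop = Migration^2 + Grass  [with Migration=-1, Grass=5]  = 6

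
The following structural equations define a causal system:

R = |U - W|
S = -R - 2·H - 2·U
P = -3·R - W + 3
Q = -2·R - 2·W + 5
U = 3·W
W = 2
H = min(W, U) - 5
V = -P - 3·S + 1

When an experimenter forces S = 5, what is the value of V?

Intervening sets S = 5 and removes its equation (S = -R - 2·H - 2·U).
U = 3·W  [with W=2]  = 6
R = |U - W|  [with U=6, W=2]  = 4
P = -3·R - W + 3  [with R=4, W=2]  = -11
V = -P - 3·S + 1  [with P=-11, S=5]  = -3

-3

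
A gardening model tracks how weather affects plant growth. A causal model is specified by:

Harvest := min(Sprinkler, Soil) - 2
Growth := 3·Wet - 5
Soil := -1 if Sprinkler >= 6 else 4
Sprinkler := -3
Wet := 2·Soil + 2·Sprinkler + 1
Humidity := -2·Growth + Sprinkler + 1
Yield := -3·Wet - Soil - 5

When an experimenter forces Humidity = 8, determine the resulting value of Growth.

4

The intervention breaks the incoming arrows to Humidity: Humidity := -2·Growth + Sprinkler + 1 no longer applies, and Humidity = 8.
Since Growth is not a descendant of the intervened variable, it is unaffected.
Soil = -1 if Sprinkler >= 6 else 4  [with Sprinkler=-3]  = 4
Wet = 2·Soil + 2·Sprinkler + 1  [with Soil=4, Sprinkler=-3]  = 3
Growth = 3·Wet - 5  [with Wet=3]  = 4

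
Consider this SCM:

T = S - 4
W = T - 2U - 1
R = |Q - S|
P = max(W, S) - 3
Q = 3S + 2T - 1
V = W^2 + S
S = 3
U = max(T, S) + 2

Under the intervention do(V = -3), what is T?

-1

The intervention breaks the incoming arrows to V: V = W^2 + S no longer applies, and V = -3.
T is not downstream of the intervention, so its value is determined by the original equations.
T = S - 4  [with S=3]  = -1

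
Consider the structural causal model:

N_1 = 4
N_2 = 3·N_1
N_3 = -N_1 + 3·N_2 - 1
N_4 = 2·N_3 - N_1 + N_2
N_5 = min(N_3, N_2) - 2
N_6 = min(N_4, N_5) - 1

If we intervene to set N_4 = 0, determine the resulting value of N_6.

-1

Under do(N_4=0), the mechanism N_4 = 2·N_3 - N_1 + N_2 is discarded; N_4 is fixed at 0.
N_2 = 3·N_1  [with N_1=4]  = 12
N_3 = -N_1 + 3·N_2 - 1  [with N_1=4, N_2=12]  = 31
N_5 = min(N_3, N_2) - 2  [with N_3=31, N_2=12]  = 10
N_6 = min(N_4, N_5) - 1  [with N_4=0, N_5=10]  = -1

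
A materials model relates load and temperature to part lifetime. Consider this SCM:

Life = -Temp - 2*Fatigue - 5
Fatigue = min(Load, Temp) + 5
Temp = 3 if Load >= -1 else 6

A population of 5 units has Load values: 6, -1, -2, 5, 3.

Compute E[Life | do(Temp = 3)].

Every unit gets Temp=3 under the intervention. Life values become -24, -16, -14, -24, -24; E[Life|do(Temp=3)] = -20.4.

-20.4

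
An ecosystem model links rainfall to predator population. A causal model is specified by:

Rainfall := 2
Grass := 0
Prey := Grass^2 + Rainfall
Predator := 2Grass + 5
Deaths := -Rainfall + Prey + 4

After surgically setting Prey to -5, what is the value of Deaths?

do(Prey=-5) replaces the equation Prey := Grass^2 + Rainfall with the constant Prey = -5.
Deaths = -Rainfall + Prey + 4  [with Rainfall=2, Prey=-5]  = -3

-3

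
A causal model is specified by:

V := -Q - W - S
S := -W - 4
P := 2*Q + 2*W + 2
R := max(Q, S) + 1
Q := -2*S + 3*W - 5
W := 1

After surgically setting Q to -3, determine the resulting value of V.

7

The intervention breaks the incoming arrows to Q: Q := -2*S + 3*W - 5 no longer applies, and Q = -3.
S = -W - 4  [with W=1]  = -5
V = -Q - W - S  [with Q=-3, W=1, S=-5]  = 7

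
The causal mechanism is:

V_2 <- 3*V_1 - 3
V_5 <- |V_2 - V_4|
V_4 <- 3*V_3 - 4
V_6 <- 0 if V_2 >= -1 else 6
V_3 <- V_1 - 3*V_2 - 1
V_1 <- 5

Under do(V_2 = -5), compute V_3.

The intervention breaks the incoming arrows to V_2: V_2 <- 3*V_1 - 3 no longer applies, and V_2 = -5.
V_3 = V_1 - 3*V_2 - 1  [with V_1=5, V_2=-5]  = 19

19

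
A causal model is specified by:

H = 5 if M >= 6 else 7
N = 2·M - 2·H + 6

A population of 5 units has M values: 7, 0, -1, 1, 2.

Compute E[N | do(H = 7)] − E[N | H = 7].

2.6

do(H=7) breaks H's dependence on M. With H=7 fixed, N across the units is 6, -8, -10, -6, -4, mean -4.4.
E[N|H=7] averages over only the 4 units with H=7 (M = 0, -1, 1, 2): N = -8, -10, -6, -4, mean -7.
Difference = -4.4 − (-7) = 2.6.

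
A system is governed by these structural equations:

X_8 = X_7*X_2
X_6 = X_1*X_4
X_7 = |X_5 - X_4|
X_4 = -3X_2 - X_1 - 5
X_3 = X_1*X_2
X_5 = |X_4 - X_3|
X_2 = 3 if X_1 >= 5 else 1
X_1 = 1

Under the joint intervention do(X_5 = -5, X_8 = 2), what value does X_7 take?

4

Setting X_5 = -5, X_8 = 2 by intervention discards those variables' equations.
X_2 = 3 if X_1 >= 5 else 1  [with X_1=1]  = 1
X_4 = -3X_2 - X_1 - 5  [with X_2=1, X_1=1]  = -9
X_7 = |X_5 - X_4|  [with X_5=-5, X_4=-9]  = 4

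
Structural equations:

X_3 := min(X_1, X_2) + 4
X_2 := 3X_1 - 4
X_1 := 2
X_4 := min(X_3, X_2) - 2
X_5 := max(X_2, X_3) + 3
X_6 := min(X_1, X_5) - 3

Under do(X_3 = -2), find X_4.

The intervention breaks the incoming arrows to X_3: X_3 := min(X_1, X_2) + 4 no longer applies, and X_3 = -2.
X_2 = 3X_1 - 4  [with X_1=2]  = 2
X_4 = min(X_3, X_2) - 2  [with X_3=-2, X_2=2]  = -4

-4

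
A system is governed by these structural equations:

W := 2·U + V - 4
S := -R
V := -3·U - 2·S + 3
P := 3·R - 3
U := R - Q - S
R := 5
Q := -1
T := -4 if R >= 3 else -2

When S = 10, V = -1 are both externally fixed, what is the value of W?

Setting S = 10, V = -1 by intervention discards those variables' equations.
U = R - Q - S  [with R=5, Q=-1, S=10]  = -4
W = 2·U + V - 4  [with U=-4, V=-1]  = -13

-13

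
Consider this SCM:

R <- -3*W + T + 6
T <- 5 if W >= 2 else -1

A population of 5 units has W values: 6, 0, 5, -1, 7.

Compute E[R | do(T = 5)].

0.8

Under do(T=5), T's equation is replaced by T=5 for every unit. Per-unit R: -7, 11, -4, 14, -10. Mean = 0.8.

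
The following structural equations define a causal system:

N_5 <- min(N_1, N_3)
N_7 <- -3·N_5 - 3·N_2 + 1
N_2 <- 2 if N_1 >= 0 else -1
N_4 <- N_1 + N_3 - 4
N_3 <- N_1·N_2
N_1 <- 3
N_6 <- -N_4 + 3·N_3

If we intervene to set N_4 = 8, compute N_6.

Under do(N_4=8), the mechanism N_4 <- N_1 + N_3 - 4 is discarded; N_4 is fixed at 8.
N_2 = 2 if N_1 >= 0 else -1  [with N_1=3]  = 2
N_3 = N_1·N_2  [with N_1=3, N_2=2]  = 6
N_6 = -N_4 + 3·N_3  [with N_4=8, N_3=6]  = 10

10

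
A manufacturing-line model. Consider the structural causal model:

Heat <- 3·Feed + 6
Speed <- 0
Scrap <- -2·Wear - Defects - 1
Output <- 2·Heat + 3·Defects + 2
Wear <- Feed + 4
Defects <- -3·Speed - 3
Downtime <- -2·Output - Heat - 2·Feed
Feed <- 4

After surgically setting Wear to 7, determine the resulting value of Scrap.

Under do(Wear=7), the mechanism Wear <- Feed + 4 is discarded; Wear is fixed at 7.
Defects = -3·Speed - 3  [with Speed=0]  = -3
Scrap = -2·Wear - Defects - 1  [with Wear=7, Defects=-3]  = -12

-12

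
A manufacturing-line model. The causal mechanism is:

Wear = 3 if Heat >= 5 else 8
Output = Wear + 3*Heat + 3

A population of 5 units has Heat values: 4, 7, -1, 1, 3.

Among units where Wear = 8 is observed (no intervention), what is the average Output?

Observing Wear=8 restricts to units where Wear's equation naturally yields 8: Heat ∈ {4, -1, 1, 3}. In that subpopulation Output = 23, 8, 14, 20, mean 16.25.

16.25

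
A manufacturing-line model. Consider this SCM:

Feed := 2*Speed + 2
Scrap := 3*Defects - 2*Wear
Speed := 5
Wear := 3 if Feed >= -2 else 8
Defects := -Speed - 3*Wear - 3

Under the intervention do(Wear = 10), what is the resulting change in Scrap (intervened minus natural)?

-77

do(Wear=10) replaces the equation Wear := 3 if Feed >= -2 else 8 with the constant Wear = 10.
Defects = -Speed - 3*Wear - 3  [with Speed=5, Wear=10]  = -38
Scrap = 3*Defects - 2*Wear  [with Defects=-38, Wear=10]  = -134
Without intervention: Feed = 2*Speed + 2  [with Speed=5]  = 12; Wear = 3 if Feed >= -2 else 8  [with Feed=12]  = 3; Defects = -Speed - 3*Wear - 3  [with Speed=5, Wear=3]  = -17; Scrap = 3*Defects - 2*Wear  [with Defects=-17, Wear=3]  = -57.
Change = -134 − (-57) = -77.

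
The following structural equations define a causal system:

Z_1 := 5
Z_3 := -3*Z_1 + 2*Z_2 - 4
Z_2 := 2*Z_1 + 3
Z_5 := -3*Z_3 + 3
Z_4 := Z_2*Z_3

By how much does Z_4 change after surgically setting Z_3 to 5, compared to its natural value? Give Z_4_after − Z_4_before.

-26

The intervention breaks the incoming arrows to Z_3: Z_3 := -3*Z_1 + 2*Z_2 - 4 no longer applies, and Z_3 = 5.
Z_2 = 2*Z_1 + 3  [with Z_1=5]  = 13
Z_4 = Z_2*Z_3  [with Z_2=13, Z_3=5]  = 65
Without intervention: Z_2 = 2*Z_1 + 3  [with Z_1=5]  = 13; Z_3 = -3*Z_1 + 2*Z_2 - 4  [with Z_1=5, Z_2=13]  = 7; Z_4 = Z_2*Z_3  [with Z_2=13, Z_3=7]  = 91.
Change = 65 − 91 = -26.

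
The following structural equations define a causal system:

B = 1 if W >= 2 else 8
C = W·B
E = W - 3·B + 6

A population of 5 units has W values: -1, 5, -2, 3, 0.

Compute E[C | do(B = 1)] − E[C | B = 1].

Under do(B=1), B's equation is replaced by B=1 for every unit. Per-unit C: -1, 5, -2, 3, 0. Mean = 1.
E[C|B=1] averages over only the 2 units with B=1 (W = 5, 3): C = 5, 3, mean 4.
Difference = 1 − 4 = -3.

-3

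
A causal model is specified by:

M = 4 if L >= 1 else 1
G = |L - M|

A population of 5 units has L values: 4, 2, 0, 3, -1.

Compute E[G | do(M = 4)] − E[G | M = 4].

Every unit gets M=4 under the intervention. G values become 0, 2, 4, 1, 5; E[G|do(M=4)] = 2.4.
Observing M=4 restricts to units where M's equation naturally yields 4: L ∈ {4, 2, 3}. In that subpopulation G = 0, 2, 1, mean 1.
Difference = 2.4 − 1 = 1.4.

1.4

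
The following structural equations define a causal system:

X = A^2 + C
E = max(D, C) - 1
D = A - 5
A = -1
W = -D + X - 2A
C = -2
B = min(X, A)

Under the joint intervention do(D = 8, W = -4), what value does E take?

The joint intervention fixes D = 8, W = -4, removing each variable's own equation.
E = max(D, C) - 1  [with D=8, C=-2]  = 7

7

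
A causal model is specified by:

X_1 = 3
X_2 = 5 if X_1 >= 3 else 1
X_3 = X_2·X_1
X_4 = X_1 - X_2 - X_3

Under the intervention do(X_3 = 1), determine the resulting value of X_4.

The intervention breaks the incoming arrows to X_3: X_3 = X_2·X_1 no longer applies, and X_3 = 1.
X_2 = 5 if X_1 >= 3 else 1  [with X_1=3]  = 5
X_4 = X_1 - X_2 - X_3  [with X_1=3, X_2=5, X_3=1]  = -3

-3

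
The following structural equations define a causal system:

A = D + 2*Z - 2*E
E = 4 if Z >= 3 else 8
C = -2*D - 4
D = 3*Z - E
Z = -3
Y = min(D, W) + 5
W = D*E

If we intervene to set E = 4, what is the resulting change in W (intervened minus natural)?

84

Under do(E=4), the mechanism E = 4 if Z >= 3 else 8 is discarded; E is fixed at 4.
D = 3*Z - E  [with Z=-3, E=4]  = -13
W = D*E  [with D=-13, E=4]  = -52
Without intervention: E = 4 if Z >= 3 else 8  [with Z=-3]  = 8; D = 3*Z - E  [with Z=-3, E=8]  = -17; W = D*E  [with D=-17, E=8]  = -136.
Change = -52 − (-136) = 84.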